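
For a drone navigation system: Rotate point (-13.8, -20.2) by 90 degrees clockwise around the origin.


90° CW: (x,y) -> (y, -x)
(-13.8,-20.2) -> (-20.2, 13.8)

(-20.2, 13.8)


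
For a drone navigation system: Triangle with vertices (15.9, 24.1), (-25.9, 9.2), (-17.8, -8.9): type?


Side lengths squared: AB^2=1969.25, BC^2=393.22, CA^2=2224.69
Sorted: [393.22, 1969.25, 2224.69]
By sides: Scalene, By angles: Acute

Scalene, Acute


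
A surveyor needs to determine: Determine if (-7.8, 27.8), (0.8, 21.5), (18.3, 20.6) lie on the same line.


Cross product: (0.8-(-7.8))*(20.6-27.8) - (21.5-27.8)*(18.3-(-7.8))
= 102.51

No, not collinear


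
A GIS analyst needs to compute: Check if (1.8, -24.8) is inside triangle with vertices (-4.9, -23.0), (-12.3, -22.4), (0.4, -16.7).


Cross products: AB x AP = 9.3, BC x BP = -110.85, CA x CP = 51.75
All same sign? no

No, outside


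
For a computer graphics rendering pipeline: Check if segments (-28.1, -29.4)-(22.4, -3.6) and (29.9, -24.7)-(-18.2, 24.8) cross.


Cross products: d1=3097.07, d2=-643.66, d3=-1259.05, d4=2481.68
d1*d2 < 0 and d3*d4 < 0? yes

Yes, they intersect


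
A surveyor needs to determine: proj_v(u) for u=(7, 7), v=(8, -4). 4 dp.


u.v = 28, |v| = sqrt(80) = 8.9443
Scalar projection = u.v / |v| = 28 / sqrt(80) = 3.1305

3.1305


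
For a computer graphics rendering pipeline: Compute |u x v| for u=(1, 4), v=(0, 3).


|u x v| = |1*3 - 4*0|
= |3 - 0| = 3

3


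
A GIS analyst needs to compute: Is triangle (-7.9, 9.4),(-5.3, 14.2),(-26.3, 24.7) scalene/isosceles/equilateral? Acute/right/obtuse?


Side lengths squared: AB^2=29.8, BC^2=551.25, CA^2=572.65
Sorted: [29.8, 551.25, 572.65]
By sides: Scalene, By angles: Acute

Scalene, Acute


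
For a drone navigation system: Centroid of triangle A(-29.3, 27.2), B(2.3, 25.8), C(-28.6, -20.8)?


Centroid = ((x_A+x_B+x_C)/3, (y_A+y_B+y_C)/3)
= (((-29.3)+2.3+(-28.6))/3, (27.2+25.8+(-20.8))/3)
= (-18.5333, 10.7333)

(-18.5333, 10.7333)


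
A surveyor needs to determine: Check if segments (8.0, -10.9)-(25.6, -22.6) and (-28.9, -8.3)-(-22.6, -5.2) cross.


Cross products: d1=-130.77, d2=-259.04, d3=-385.97, d4=-257.7
d1*d2 < 0 and d3*d4 < 0? no

No, they don't intersect


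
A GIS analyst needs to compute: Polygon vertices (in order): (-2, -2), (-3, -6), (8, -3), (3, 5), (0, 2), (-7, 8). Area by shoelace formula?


Shoelace sum: ((-2)*(-6) - (-3)*(-2)) + ((-3)*(-3) - 8*(-6)) + (8*5 - 3*(-3)) + (3*2 - 0*5) + (0*8 - (-7)*2) + ((-7)*(-2) - (-2)*8)
= 162
Area = |162|/2 = 81

81


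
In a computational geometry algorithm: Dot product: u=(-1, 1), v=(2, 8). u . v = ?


u . v = u_x*v_x + u_y*v_y = (-1)*2 + 1*8
= (-2) + 8 = 6

6


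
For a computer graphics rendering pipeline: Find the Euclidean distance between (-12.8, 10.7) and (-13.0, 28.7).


dx=-0.2, dy=18
d^2 = (-0.2)^2 + 18^2 = 324.04
d = sqrt(324.04) = 18.0011

18.0011


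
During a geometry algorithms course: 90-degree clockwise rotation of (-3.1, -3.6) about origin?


90° CW: (x,y) -> (y, -x)
(-3.1,-3.6) -> (-3.6, 3.1)

(-3.6, 3.1)


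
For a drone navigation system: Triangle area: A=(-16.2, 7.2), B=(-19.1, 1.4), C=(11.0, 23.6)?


Area = |x_A(y_B-y_C) + x_B(y_C-y_A) + x_C(y_A-y_B)|/2
= |359.64 + (-313.24) + 63.8|/2
= 110.2/2 = 55.1

55.1


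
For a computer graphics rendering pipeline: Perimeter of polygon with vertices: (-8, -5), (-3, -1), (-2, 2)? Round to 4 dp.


Sides: (-8, -5)->(-3, -1): sqrt(41) = 6.403124, (-3, -1)->(-2, 2): sqrt(10) = 3.162278, (-2, 2)->(-8, -5): sqrt(85) = 9.219544
Sum = 18.784946
Perimeter = 18.7849

18.7849


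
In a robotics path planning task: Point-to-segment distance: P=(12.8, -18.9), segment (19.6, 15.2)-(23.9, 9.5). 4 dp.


Project P onto AB: t = 1 (clamped to [0,1])
Closest point on segment: (23.9, 9.5)
Distance: 30.4921

30.4921


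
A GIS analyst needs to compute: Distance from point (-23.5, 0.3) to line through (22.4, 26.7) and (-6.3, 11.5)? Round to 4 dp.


|cross product| = 60
|line direction| = sqrt(1054.73) = 32.4766
Distance = 60/sqrt(1054.73) = 1.8475

1.8475


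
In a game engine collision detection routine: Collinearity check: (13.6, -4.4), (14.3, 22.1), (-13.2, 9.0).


Cross product: (14.3-13.6)*(9-(-4.4)) - (22.1-(-4.4))*((-13.2)-13.6)
= 719.58

No, not collinear


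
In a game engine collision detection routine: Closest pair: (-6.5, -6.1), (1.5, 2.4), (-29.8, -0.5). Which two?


d(P0,P1) = 11.6726, d(P0,P2) = 23.9635, d(P1,P2) = 31.4341
Closest: P0 and P1

Closest pair: (-6.5, -6.1) and (1.5, 2.4), distance = 11.6726


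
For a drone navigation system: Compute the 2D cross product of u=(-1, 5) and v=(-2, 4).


u x v = u_x*v_y - u_y*v_x = (-1)*4 - 5*(-2)
= (-4) - (-10) = 6

6


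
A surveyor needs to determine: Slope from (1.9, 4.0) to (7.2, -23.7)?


slope = (y2-y1)/(x2-x1) = ((-23.7)-4)/(7.2-1.9) = (-27.7)/5.3 = -5.2264

-5.2264


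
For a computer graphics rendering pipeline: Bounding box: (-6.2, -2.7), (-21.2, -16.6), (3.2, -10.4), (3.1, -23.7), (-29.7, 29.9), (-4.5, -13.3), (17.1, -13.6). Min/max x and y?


x range: [-29.7, 17.1]
y range: [-23.7, 29.9]
Bounding box: (-29.7,-23.7) to (17.1,29.9)

(-29.7,-23.7) to (17.1,29.9)


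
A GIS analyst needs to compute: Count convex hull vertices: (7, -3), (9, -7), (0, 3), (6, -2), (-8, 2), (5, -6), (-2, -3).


Convex hull vertices (CCW): (-8, 2), (-2, -3), (5, -6), (9, -7), (7, -3), (6, -2), (0, 3)
Count = 7

7


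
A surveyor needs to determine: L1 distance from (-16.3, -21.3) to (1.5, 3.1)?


|(-16.3)-1.5| + |(-21.3)-3.1| = 17.8 + 24.4 = 42.2

42.2


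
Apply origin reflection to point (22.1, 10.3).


Reflection over origin: (x,y) -> (-x,-y)
(22.1, 10.3) -> (-22.1, -10.3)

(-22.1, -10.3)


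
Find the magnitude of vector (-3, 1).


|u| = sqrt((-3)^2 + 1^2) = sqrt(10) = 3.1623

3.1623


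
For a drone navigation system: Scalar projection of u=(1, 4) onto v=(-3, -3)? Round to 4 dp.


u.v = -15, |v| = sqrt(18) = 4.2426
Scalar projection = u.v / |v| = -15 / sqrt(18) = -3.5355

-3.5355


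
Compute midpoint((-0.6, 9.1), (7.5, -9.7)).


M = (((-0.6)+7.5)/2, (9.1+(-9.7))/2)
= (3.45, -0.3)

(3.45, -0.3)


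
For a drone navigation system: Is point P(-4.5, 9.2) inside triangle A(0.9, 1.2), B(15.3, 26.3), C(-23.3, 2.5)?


Cross products: AB x AP = 250.74, BC x BP = 188.82, CA x CP = 186.58
All same sign? yes

Yes, inside


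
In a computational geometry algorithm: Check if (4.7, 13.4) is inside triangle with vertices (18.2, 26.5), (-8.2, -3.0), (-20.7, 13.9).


Cross products: AB x AP = -52.41, BC x BP = -423.01, CA x CP = -339.49
All same sign? yes

Yes, inside


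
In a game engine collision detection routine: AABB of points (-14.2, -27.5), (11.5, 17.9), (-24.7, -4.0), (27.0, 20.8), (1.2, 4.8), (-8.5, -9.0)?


x range: [-24.7, 27]
y range: [-27.5, 20.8]
Bounding box: (-24.7,-27.5) to (27,20.8)

(-24.7,-27.5) to (27,20.8)


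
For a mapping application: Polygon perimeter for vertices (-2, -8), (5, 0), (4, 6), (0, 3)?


Sides: (-2, -8)->(5, 0): sqrt(113) = 10.630146, (5, 0)->(4, 6): sqrt(37) = 6.082763, (4, 6)->(0, 3): sqrt(25) = 5, (0, 3)->(-2, -8): sqrt(125) = 11.18034
Sum = 32.893249
Perimeter = 32.8932

32.8932


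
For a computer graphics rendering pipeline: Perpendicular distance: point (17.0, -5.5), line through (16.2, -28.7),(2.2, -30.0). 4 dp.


|cross product| = 323.76
|line direction| = sqrt(197.69) = 14.0602
Distance = 323.76/sqrt(197.69) = 23.0267

23.0267


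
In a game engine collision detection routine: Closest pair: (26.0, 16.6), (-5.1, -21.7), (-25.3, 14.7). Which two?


d(P0,P1) = 49.3366, d(P0,P2) = 51.3352, d(P1,P2) = 41.6293
Closest: P1 and P2

Closest pair: (-5.1, -21.7) and (-25.3, 14.7), distance = 41.6293


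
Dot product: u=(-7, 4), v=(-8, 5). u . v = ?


u . v = u_x*v_x + u_y*v_y = (-7)*(-8) + 4*5
= 56 + 20 = 76

76


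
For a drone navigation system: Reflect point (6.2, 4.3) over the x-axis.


Reflection over x-axis: (x,y) -> (x,-y)
(6.2, 4.3) -> (6.2, -4.3)

(6.2, -4.3)


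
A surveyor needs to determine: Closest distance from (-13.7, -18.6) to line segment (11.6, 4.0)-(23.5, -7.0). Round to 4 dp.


Project P onto AB: t = 0 (clamped to [0,1])
Closest point on segment: (11.6, 4)
Distance: 33.9242

33.9242


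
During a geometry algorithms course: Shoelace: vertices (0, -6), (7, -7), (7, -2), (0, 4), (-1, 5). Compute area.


Shoelace sum: (0*(-7) - 7*(-6)) + (7*(-2) - 7*(-7)) + (7*4 - 0*(-2)) + (0*5 - (-1)*4) + ((-1)*(-6) - 0*5)
= 115
Area = |115|/2 = 57.5

57.5


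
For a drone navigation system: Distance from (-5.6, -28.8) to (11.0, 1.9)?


dx=16.6, dy=30.7
d^2 = 16.6^2 + 30.7^2 = 1218.05
d = sqrt(1218.05) = 34.9006

34.9006


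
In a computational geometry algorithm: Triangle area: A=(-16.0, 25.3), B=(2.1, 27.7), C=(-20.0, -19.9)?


Area = |x_A(y_B-y_C) + x_B(y_C-y_A) + x_C(y_A-y_B)|/2
= |(-761.6) + (-94.92) + 48|/2
= 808.52/2 = 404.26

404.26


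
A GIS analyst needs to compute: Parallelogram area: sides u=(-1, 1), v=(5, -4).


|u x v| = |(-1)*(-4) - 1*5|
= |4 - 5| = 1

1


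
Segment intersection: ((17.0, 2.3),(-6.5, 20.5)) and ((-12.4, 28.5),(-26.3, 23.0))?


Cross products: d1=525.88, d2=143.65, d3=-80.62, d4=301.61
d1*d2 < 0 and d3*d4 < 0? no

No, they don't intersect


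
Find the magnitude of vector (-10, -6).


|u| = sqrt((-10)^2 + (-6)^2) = sqrt(136) = 11.6619

11.6619


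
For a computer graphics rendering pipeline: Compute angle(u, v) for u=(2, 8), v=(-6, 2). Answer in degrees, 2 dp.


u.v = 4, |u| = sqrt(68) = 8.2462, |v| = sqrt(40) = 6.3246
cos(theta) = u.v/(|u||v|) = 4/sqrt(2720) = 0.076696
theta = acos(0.076696) = 85.6 degrees

85.6 degrees


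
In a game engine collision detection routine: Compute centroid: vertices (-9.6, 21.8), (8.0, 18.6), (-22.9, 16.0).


Centroid = ((x_A+x_B+x_C)/3, (y_A+y_B+y_C)/3)
= (((-9.6)+8+(-22.9))/3, (21.8+18.6+16)/3)
= (-8.1667, 18.8)

(-8.1667, 18.8)


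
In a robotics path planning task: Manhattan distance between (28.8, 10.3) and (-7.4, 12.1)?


|28.8-(-7.4)| + |10.3-12.1| = 36.2 + 1.8 = 38

38


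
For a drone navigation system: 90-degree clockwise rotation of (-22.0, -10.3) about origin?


90° CW: (x,y) -> (y, -x)
(-22,-10.3) -> (-10.3, 22)

(-10.3, 22)


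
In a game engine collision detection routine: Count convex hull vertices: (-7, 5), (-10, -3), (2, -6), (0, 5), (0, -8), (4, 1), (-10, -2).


Convex hull vertices (CCW): (-10, -3), (0, -8), (2, -6), (4, 1), (0, 5), (-7, 5), (-10, -2)
Count = 7

7


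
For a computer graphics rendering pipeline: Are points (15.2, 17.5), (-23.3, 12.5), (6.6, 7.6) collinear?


Cross product: ((-23.3)-15.2)*(7.6-17.5) - (12.5-17.5)*(6.6-15.2)
= 338.15

No, not collinear


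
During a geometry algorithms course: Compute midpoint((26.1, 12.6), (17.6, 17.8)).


M = ((26.1+17.6)/2, (12.6+17.8)/2)
= (21.85, 15.2)

(21.85, 15.2)


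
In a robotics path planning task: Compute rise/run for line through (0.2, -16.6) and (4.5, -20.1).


slope = (y2-y1)/(x2-x1) = ((-20.1)-(-16.6))/(4.5-0.2) = (-3.5)/4.3 = -0.814

-0.814


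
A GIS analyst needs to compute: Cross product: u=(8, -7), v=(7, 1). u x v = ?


u x v = u_x*v_y - u_y*v_x = 8*1 - (-7)*7
= 8 - (-49) = 57

57


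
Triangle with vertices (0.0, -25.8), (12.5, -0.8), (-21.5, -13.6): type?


Side lengths squared: AB^2=781.25, BC^2=1319.84, CA^2=611.09
Sorted: [611.09, 781.25, 1319.84]
By sides: Scalene, By angles: Acute

Scalene, Acute


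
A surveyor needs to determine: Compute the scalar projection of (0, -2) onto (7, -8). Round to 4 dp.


u.v = 16, |v| = sqrt(113) = 10.6301
Scalar projection = u.v / |v| = 16 / sqrt(113) = 1.5052

1.5052


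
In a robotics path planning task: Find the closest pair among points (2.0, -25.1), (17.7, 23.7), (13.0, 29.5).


d(P0,P1) = 51.2633, d(P0,P2) = 55.697, d(P1,P2) = 7.4653
Closest: P1 and P2

Closest pair: (17.7, 23.7) and (13.0, 29.5), distance = 7.4653


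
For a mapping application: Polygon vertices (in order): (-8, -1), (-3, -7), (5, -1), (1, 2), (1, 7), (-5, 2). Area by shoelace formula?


Shoelace sum: ((-8)*(-7) - (-3)*(-1)) + ((-3)*(-1) - 5*(-7)) + (5*2 - 1*(-1)) + (1*7 - 1*2) + (1*2 - (-5)*7) + ((-5)*(-1) - (-8)*2)
= 165
Area = |165|/2 = 82.5

82.5


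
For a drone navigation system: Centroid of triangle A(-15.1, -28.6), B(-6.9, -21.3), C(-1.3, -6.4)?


Centroid = ((x_A+x_B+x_C)/3, (y_A+y_B+y_C)/3)
= (((-15.1)+(-6.9)+(-1.3))/3, ((-28.6)+(-21.3)+(-6.4))/3)
= (-7.7667, -18.7667)

(-7.7667, -18.7667)


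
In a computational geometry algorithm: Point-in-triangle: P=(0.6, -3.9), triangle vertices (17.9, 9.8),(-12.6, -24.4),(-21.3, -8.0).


Cross products: AB x AP = -173.81, BC x BP = -394.83, CA x CP = -229.1
All same sign? yes

Yes, inside


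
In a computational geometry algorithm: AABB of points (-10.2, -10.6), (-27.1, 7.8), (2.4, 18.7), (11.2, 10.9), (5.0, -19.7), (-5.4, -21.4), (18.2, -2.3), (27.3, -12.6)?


x range: [-27.1, 27.3]
y range: [-21.4, 18.7]
Bounding box: (-27.1,-21.4) to (27.3,18.7)

(-27.1,-21.4) to (27.3,18.7)


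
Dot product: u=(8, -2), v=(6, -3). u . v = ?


u . v = u_x*v_x + u_y*v_y = 8*6 + (-2)*(-3)
= 48 + 6 = 54

54


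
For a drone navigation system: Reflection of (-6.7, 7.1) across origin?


Reflection over origin: (x,y) -> (-x,-y)
(-6.7, 7.1) -> (6.7, -7.1)

(6.7, -7.1)


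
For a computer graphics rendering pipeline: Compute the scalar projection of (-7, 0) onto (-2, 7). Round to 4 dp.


u.v = 14, |v| = sqrt(53) = 7.2801
Scalar projection = u.v / |v| = 14 / sqrt(53) = 1.923

1.923


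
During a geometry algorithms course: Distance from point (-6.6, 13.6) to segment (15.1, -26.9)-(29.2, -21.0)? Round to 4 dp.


Project P onto AB: t = 0 (clamped to [0,1])
Closest point on segment: (15.1, -26.9)
Distance: 45.9471

45.9471


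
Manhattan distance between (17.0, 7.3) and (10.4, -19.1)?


|17-10.4| + |7.3-(-19.1)| = 6.6 + 26.4 = 33

33


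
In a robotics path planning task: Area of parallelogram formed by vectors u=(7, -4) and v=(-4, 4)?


|u x v| = |7*4 - (-4)*(-4)|
= |28 - 16| = 12

12


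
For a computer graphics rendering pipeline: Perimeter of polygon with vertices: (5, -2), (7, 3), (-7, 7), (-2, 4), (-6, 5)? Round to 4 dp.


Sides: (5, -2)->(7, 3): sqrt(29) = 5.385165, (7, 3)->(-7, 7): sqrt(212) = 14.56022, (-7, 7)->(-2, 4): sqrt(34) = 5.830952, (-2, 4)->(-6, 5): sqrt(17) = 4.123106, (-6, 5)->(5, -2): sqrt(170) = 13.038405
Sum = 42.937848
Perimeter = 42.9378

42.9378


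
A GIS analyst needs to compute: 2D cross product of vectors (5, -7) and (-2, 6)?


u x v = u_x*v_y - u_y*v_x = 5*6 - (-7)*(-2)
= 30 - 14 = 16

16


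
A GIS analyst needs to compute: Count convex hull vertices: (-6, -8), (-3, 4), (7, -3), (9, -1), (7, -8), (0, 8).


Convex hull vertices (CCW): (-6, -8), (7, -8), (9, -1), (0, 8), (-3, 4)
Count = 5

5


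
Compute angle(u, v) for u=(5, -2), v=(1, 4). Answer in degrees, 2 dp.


u.v = -3, |u| = sqrt(29) = 5.3852, |v| = sqrt(17) = 4.1231
cos(theta) = u.v/(|u||v|) = -3/sqrt(493) = -0.135113
theta = acos(-0.135113) = 97.77 degrees

97.77 degrees


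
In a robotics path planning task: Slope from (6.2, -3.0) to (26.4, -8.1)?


slope = (y2-y1)/(x2-x1) = ((-8.1)-(-3))/(26.4-6.2) = (-5.1)/20.2 = -0.2525

-0.2525


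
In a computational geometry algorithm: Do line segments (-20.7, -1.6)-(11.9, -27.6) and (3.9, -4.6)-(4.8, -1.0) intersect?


Cross products: d1=91.26, d2=-49.5, d3=541.8, d4=682.56
d1*d2 < 0 and d3*d4 < 0? no

No, they don't intersect


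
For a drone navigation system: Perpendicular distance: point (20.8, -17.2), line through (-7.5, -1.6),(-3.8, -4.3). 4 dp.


|cross product| = 18.69
|line direction| = sqrt(20.98) = 4.5804
Distance = 18.69/sqrt(20.98) = 4.0804

4.0804


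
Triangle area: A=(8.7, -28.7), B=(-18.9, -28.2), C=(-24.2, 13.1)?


Area = |x_A(y_B-y_C) + x_B(y_C-y_A) + x_C(y_A-y_B)|/2
= |(-359.31) + (-790.02) + 12.1|/2
= 1137.23/2 = 568.615

568.615


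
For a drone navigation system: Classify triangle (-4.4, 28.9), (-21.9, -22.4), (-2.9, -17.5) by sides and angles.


Side lengths squared: AB^2=2937.94, BC^2=385.01, CA^2=2155.21
Sorted: [385.01, 2155.21, 2937.94]
By sides: Scalene, By angles: Obtuse

Scalene, Obtuse


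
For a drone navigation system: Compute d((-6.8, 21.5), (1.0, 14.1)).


dx=7.8, dy=-7.4
d^2 = 7.8^2 + (-7.4)^2 = 115.6
d = sqrt(115.6) = 10.7517

10.7517


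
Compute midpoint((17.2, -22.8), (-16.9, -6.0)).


M = ((17.2+(-16.9))/2, ((-22.8)+(-6))/2)
= (0.15, -14.4)

(0.15, -14.4)


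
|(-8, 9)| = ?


|u| = sqrt((-8)^2 + 9^2) = sqrt(145) = 12.0416

12.0416


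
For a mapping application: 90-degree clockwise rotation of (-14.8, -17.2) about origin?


90° CW: (x,y) -> (y, -x)
(-14.8,-17.2) -> (-17.2, 14.8)

(-17.2, 14.8)


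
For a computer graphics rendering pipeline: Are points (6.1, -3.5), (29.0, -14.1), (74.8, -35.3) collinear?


Cross product: (29-6.1)*((-35.3)-(-3.5)) - ((-14.1)-(-3.5))*(74.8-6.1)
= 0

Yes, collinear


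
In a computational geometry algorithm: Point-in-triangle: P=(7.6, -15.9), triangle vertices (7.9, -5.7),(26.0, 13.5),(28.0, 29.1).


Cross products: AB x AP = -178.86, BC x BP = 228.24, CA x CP = 194.58
All same sign? no

No, outside


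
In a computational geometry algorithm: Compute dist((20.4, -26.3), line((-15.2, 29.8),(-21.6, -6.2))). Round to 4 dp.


|cross product| = 1640.64
|line direction| = sqrt(1336.96) = 36.5645
Distance = 1640.64/sqrt(1336.96) = 44.8698

44.8698


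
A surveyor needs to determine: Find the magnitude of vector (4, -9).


|u| = sqrt(4^2 + (-9)^2) = sqrt(97) = 9.8489

9.8489


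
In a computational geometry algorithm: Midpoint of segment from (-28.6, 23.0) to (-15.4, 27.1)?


M = (((-28.6)+(-15.4))/2, (23+27.1)/2)
= (-22, 25.05)

(-22, 25.05)


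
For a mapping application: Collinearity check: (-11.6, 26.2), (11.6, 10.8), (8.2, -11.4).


Cross product: (11.6-(-11.6))*((-11.4)-26.2) - (10.8-26.2)*(8.2-(-11.6))
= -567.4

No, not collinear


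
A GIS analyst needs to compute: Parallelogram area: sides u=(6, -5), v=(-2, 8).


|u x v| = |6*8 - (-5)*(-2)|
= |48 - 10| = 38

38


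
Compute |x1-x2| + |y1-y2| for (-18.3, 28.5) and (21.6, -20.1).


|(-18.3)-21.6| + |28.5-(-20.1)| = 39.9 + 48.6 = 88.5

88.5


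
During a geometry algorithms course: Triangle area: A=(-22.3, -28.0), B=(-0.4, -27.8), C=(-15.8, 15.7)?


Area = |x_A(y_B-y_C) + x_B(y_C-y_A) + x_C(y_A-y_B)|/2
= |970.05 + (-17.48) + 3.16|/2
= 955.73/2 = 477.865

477.865


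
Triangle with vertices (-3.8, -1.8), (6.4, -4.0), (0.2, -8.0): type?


Side lengths squared: AB^2=108.88, BC^2=54.44, CA^2=54.44
Sorted: [54.44, 54.44, 108.88]
By sides: Isosceles, By angles: Right

Isosceles, Right


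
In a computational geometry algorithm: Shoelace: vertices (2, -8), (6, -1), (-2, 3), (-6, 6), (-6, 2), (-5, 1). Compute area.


Shoelace sum: (2*(-1) - 6*(-8)) + (6*3 - (-2)*(-1)) + ((-2)*6 - (-6)*3) + ((-6)*2 - (-6)*6) + ((-6)*1 - (-5)*2) + ((-5)*(-8) - 2*1)
= 134
Area = |134|/2 = 67

67


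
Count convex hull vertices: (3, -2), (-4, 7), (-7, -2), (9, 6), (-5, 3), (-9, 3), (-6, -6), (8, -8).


Convex hull vertices (CCW): (-9, 3), (-6, -6), (8, -8), (9, 6), (-4, 7)
Count = 5

5


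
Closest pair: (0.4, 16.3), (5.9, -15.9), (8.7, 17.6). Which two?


d(P0,P1) = 32.6663, d(P0,P2) = 8.4012, d(P1,P2) = 33.6168
Closest: P0 and P2

Closest pair: (0.4, 16.3) and (8.7, 17.6), distance = 8.4012


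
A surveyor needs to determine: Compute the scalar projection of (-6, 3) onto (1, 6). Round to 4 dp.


u.v = 12, |v| = sqrt(37) = 6.0828
Scalar projection = u.v / |v| = 12 / sqrt(37) = 1.9728

1.9728


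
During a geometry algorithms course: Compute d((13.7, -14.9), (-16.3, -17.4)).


dx=-30, dy=-2.5
d^2 = (-30)^2 + (-2.5)^2 = 906.25
d = sqrt(906.25) = 30.104

30.104


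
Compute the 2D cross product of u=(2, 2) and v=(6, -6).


u x v = u_x*v_y - u_y*v_x = 2*(-6) - 2*6
= (-12) - 12 = -24

-24


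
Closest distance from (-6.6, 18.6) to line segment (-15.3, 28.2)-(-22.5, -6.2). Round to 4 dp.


Project P onto AB: t = 0.2166 (clamped to [0,1])
Closest point on segment: (-16.8598, 20.7474)
Distance: 10.4822

10.4822


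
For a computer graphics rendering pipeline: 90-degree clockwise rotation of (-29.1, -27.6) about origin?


90° CW: (x,y) -> (y, -x)
(-29.1,-27.6) -> (-27.6, 29.1)

(-27.6, 29.1)


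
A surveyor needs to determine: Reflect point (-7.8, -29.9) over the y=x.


Reflection over y=x: (x,y) -> (y,x)
(-7.8, -29.9) -> (-29.9, -7.8)

(-29.9, -7.8)


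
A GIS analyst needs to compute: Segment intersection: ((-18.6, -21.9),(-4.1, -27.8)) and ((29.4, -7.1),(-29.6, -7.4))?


Cross products: d1=858.8, d2=1211.25, d3=497.8, d4=145.35
d1*d2 < 0 and d3*d4 < 0? no

No, they don't intersect


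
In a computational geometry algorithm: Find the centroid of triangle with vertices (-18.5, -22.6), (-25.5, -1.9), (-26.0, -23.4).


Centroid = ((x_A+x_B+x_C)/3, (y_A+y_B+y_C)/3)
= (((-18.5)+(-25.5)+(-26))/3, ((-22.6)+(-1.9)+(-23.4))/3)
= (-23.3333, -15.9667)

(-23.3333, -15.9667)


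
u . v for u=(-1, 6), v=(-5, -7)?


u . v = u_x*v_x + u_y*v_y = (-1)*(-5) + 6*(-7)
= 5 + (-42) = -37

-37


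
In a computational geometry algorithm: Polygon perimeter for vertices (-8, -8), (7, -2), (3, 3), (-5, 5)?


Sides: (-8, -8)->(7, -2): sqrt(261) = 16.155494, (7, -2)->(3, 3): sqrt(41) = 6.403124, (3, 3)->(-5, 5): sqrt(68) = 8.246211, (-5, 5)->(-8, -8): sqrt(178) = 13.341664
Sum = 44.146493
Perimeter = 44.1465

44.1465


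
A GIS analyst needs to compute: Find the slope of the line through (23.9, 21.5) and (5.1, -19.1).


slope = (y2-y1)/(x2-x1) = ((-19.1)-21.5)/(5.1-23.9) = (-40.6)/(-18.8) = 2.1596

2.1596


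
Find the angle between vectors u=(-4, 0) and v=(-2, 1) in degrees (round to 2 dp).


u.v = 8, |u| = sqrt(16) = 4, |v| = sqrt(5) = 2.2361
cos(theta) = u.v/(|u||v|) = 8/sqrt(80) = 0.894427
theta = acos(0.894427) = 26.57 degrees

26.57 degrees


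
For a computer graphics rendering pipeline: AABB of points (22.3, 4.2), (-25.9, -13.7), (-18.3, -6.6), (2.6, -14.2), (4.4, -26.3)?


x range: [-25.9, 22.3]
y range: [-26.3, 4.2]
Bounding box: (-25.9,-26.3) to (22.3,4.2)

(-25.9,-26.3) to (22.3,4.2)


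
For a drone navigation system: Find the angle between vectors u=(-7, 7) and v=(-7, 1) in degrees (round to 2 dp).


u.v = 56, |u| = sqrt(98) = 9.8995, |v| = sqrt(50) = 7.0711
cos(theta) = u.v/(|u||v|) = 56/sqrt(4900) = 0.8
theta = acos(0.8) = 36.87 degrees

36.87 degrees


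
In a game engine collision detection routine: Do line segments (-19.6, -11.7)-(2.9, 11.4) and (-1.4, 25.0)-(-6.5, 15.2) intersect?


Cross products: d1=8.81, d2=111.5, d3=405.33, d4=302.64
d1*d2 < 0 and d3*d4 < 0? no

No, they don't intersect


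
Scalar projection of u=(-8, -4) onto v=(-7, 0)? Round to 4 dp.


u.v = 56, |v| = sqrt(49) = 7
Scalar projection = u.v / |v| = 56 / sqrt(49) = 8

8


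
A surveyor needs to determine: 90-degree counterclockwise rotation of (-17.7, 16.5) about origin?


90° CCW: (x,y) -> (-y, x)
(-17.7,16.5) -> (-16.5, -17.7)

(-16.5, -17.7)


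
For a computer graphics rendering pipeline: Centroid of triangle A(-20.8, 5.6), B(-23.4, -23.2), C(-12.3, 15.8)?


Centroid = ((x_A+x_B+x_C)/3, (y_A+y_B+y_C)/3)
= (((-20.8)+(-23.4)+(-12.3))/3, (5.6+(-23.2)+15.8)/3)
= (-18.8333, -0.6)

(-18.8333, -0.6)


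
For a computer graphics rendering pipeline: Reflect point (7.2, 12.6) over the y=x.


Reflection over y=x: (x,y) -> (y,x)
(7.2, 12.6) -> (12.6, 7.2)

(12.6, 7.2)


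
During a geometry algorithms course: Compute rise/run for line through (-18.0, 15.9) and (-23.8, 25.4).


slope = (y2-y1)/(x2-x1) = (25.4-15.9)/((-23.8)-(-18)) = 9.5/(-5.8) = -1.6379

-1.6379


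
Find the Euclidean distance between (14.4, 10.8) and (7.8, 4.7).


dx=-6.6, dy=-6.1
d^2 = (-6.6)^2 + (-6.1)^2 = 80.77
d = sqrt(80.77) = 8.9872

8.9872


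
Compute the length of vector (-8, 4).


|u| = sqrt((-8)^2 + 4^2) = sqrt(80) = 8.9443

8.9443


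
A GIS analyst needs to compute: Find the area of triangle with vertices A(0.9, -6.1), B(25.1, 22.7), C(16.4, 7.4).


Area = |x_A(y_B-y_C) + x_B(y_C-y_A) + x_C(y_A-y_B)|/2
= |13.77 + 338.85 + (-472.32)|/2
= 119.7/2 = 59.85

59.85


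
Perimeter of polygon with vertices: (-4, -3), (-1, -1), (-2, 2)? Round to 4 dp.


Sides: (-4, -3)->(-1, -1): sqrt(13) = 3.605551, (-1, -1)->(-2, 2): sqrt(10) = 3.162278, (-2, 2)->(-4, -3): sqrt(29) = 5.385165
Sum = 12.152994
Perimeter = 12.153

12.153


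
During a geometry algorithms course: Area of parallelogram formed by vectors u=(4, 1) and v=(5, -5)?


|u x v| = |4*(-5) - 1*5|
= |(-20) - 5| = 25

25


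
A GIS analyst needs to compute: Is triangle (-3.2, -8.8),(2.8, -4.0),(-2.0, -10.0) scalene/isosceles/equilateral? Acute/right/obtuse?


Side lengths squared: AB^2=59.04, BC^2=59.04, CA^2=2.88
Sorted: [2.88, 59.04, 59.04]
By sides: Isosceles, By angles: Acute

Isosceles, Acute


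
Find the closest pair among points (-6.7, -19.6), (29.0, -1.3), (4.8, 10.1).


d(P0,P1) = 40.1171, d(P0,P2) = 31.8487, d(P1,P2) = 26.7507
Closest: P1 and P2

Closest pair: (29.0, -1.3) and (4.8, 10.1), distance = 26.7507


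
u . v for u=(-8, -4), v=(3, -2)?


u . v = u_x*v_x + u_y*v_y = (-8)*3 + (-4)*(-2)
= (-24) + 8 = -16

-16


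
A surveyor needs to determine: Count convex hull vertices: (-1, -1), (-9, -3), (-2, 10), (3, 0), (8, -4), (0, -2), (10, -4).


Convex hull vertices (CCW): (-9, -3), (8, -4), (10, -4), (-2, 10)
Count = 4

4


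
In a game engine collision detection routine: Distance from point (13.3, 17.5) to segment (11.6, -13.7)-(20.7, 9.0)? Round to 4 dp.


Project P onto AB: t = 1 (clamped to [0,1])
Closest point on segment: (20.7, 9)
Distance: 11.2699

11.2699


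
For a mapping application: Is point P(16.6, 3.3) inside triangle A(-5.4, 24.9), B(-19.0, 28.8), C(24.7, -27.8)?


Cross products: AB x AP = 207.96, BC x BP = 900.61, CA x CP = -509.24
All same sign? no

No, outside


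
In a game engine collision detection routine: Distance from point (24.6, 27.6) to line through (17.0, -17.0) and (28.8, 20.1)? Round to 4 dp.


|cross product| = 244.32
|line direction| = sqrt(1515.65) = 38.9313
Distance = 244.32/sqrt(1515.65) = 6.2757

6.2757


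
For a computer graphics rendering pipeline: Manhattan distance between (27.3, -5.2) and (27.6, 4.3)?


|27.3-27.6| + |(-5.2)-4.3| = 0.3 + 9.5 = 9.8

9.8


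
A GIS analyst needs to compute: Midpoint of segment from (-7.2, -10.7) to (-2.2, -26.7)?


M = (((-7.2)+(-2.2))/2, ((-10.7)+(-26.7))/2)
= (-4.7, -18.7)

(-4.7, -18.7)


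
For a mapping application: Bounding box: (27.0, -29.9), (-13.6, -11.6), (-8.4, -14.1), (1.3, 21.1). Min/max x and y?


x range: [-13.6, 27]
y range: [-29.9, 21.1]
Bounding box: (-13.6,-29.9) to (27,21.1)

(-13.6,-29.9) to (27,21.1)


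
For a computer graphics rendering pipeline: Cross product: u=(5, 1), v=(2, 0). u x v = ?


u x v = u_x*v_y - u_y*v_x = 5*0 - 1*2
= 0 - 2 = -2

-2


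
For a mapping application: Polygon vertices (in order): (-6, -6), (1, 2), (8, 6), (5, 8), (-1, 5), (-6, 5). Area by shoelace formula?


Shoelace sum: ((-6)*2 - 1*(-6)) + (1*6 - 8*2) + (8*8 - 5*6) + (5*5 - (-1)*8) + ((-1)*5 - (-6)*5) + ((-6)*(-6) - (-6)*5)
= 142
Area = |142|/2 = 71

71


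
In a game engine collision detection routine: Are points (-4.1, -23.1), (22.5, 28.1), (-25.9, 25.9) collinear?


Cross product: (22.5-(-4.1))*(25.9-(-23.1)) - (28.1-(-23.1))*((-25.9)-(-4.1))
= 2419.56

No, not collinear


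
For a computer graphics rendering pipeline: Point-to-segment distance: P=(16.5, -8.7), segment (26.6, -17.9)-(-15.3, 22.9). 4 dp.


Project P onto AB: t = 0.2335 (clamped to [0,1])
Closest point on segment: (16.8173, -8.3741)
Distance: 0.4548

0.4548


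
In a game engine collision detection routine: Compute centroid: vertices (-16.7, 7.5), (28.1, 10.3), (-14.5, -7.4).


Centroid = ((x_A+x_B+x_C)/3, (y_A+y_B+y_C)/3)
= (((-16.7)+28.1+(-14.5))/3, (7.5+10.3+(-7.4))/3)
= (-1.0333, 3.4667)

(-1.0333, 3.4667)


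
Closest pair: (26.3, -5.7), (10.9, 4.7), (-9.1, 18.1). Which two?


d(P0,P1) = 18.5828, d(P0,P2) = 42.6568, d(P1,P2) = 24.0741
Closest: P0 and P1

Closest pair: (26.3, -5.7) and (10.9, 4.7), distance = 18.5828


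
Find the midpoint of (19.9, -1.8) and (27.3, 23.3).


M = ((19.9+27.3)/2, ((-1.8)+23.3)/2)
= (23.6, 10.75)

(23.6, 10.75)


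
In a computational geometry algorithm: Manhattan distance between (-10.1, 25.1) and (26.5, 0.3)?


|(-10.1)-26.5| + |25.1-0.3| = 36.6 + 24.8 = 61.4

61.4


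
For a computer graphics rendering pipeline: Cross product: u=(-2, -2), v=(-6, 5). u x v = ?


u x v = u_x*v_y - u_y*v_x = (-2)*5 - (-2)*(-6)
= (-10) - 12 = -22

-22


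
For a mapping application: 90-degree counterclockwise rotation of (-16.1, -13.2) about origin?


90° CCW: (x,y) -> (-y, x)
(-16.1,-13.2) -> (13.2, -16.1)

(13.2, -16.1)


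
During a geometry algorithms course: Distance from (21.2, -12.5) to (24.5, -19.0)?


dx=3.3, dy=-6.5
d^2 = 3.3^2 + (-6.5)^2 = 53.14
d = sqrt(53.14) = 7.2897

7.2897


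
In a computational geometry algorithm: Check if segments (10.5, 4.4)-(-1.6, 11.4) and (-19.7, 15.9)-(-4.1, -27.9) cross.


Cross products: d1=1143.36, d2=722.58, d3=72.25, d4=493.03
d1*d2 < 0 and d3*d4 < 0? no

No, they don't intersect


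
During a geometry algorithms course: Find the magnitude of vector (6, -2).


|u| = sqrt(6^2 + (-2)^2) = sqrt(40) = 6.3246

6.3246


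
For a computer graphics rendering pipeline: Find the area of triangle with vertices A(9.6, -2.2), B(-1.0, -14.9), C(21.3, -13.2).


Area = |x_A(y_B-y_C) + x_B(y_C-y_A) + x_C(y_A-y_B)|/2
= |(-16.32) + 11 + 270.51|/2
= 265.19/2 = 132.595

132.595


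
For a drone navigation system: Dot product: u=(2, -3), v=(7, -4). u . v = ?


u . v = u_x*v_x + u_y*v_y = 2*7 + (-3)*(-4)
= 14 + 12 = 26

26


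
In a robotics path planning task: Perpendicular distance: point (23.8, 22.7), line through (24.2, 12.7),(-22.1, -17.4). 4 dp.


|cross product| = 475.04
|line direction| = sqrt(3049.7) = 55.2241
Distance = 475.04/sqrt(3049.7) = 8.602

8.602


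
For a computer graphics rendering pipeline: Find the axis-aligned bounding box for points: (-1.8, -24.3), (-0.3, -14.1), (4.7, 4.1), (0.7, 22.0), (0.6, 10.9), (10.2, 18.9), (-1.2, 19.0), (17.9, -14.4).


x range: [-1.8, 17.9]
y range: [-24.3, 22]
Bounding box: (-1.8,-24.3) to (17.9,22)

(-1.8,-24.3) to (17.9,22)


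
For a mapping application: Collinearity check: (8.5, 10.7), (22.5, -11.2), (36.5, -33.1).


Cross product: (22.5-8.5)*((-33.1)-10.7) - ((-11.2)-10.7)*(36.5-8.5)
= 0

Yes, collinear


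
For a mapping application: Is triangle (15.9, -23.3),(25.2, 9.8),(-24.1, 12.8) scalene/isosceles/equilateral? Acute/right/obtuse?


Side lengths squared: AB^2=1182.1, BC^2=2439.49, CA^2=2903.21
Sorted: [1182.1, 2439.49, 2903.21]
By sides: Scalene, By angles: Acute

Scalene, Acute


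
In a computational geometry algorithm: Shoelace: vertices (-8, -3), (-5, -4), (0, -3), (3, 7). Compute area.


Shoelace sum: ((-8)*(-4) - (-5)*(-3)) + ((-5)*(-3) - 0*(-4)) + (0*7 - 3*(-3)) + (3*(-3) - (-8)*7)
= 88
Area = |88|/2 = 44

44


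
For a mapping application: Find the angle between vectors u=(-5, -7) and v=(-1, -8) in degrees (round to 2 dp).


u.v = 61, |u| = sqrt(74) = 8.6023, |v| = sqrt(65) = 8.0623
cos(theta) = u.v/(|u||v|) = 61/sqrt(4810) = 0.879543
theta = acos(0.879543) = 28.41 degrees

28.41 degrees


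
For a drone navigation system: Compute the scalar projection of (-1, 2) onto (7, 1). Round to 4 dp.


u.v = -5, |v| = sqrt(50) = 7.0711
Scalar projection = u.v / |v| = -5 / sqrt(50) = -0.7071

-0.7071


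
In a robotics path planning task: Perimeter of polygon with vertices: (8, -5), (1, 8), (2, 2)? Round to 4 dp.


Sides: (8, -5)->(1, 8): sqrt(218) = 14.764823, (1, 8)->(2, 2): sqrt(37) = 6.082763, (2, 2)->(8, -5): sqrt(85) = 9.219544
Sum = 30.06713
Perimeter = 30.0671

30.0671


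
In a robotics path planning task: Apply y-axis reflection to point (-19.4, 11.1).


Reflection over y-axis: (x,y) -> (-x,y)
(-19.4, 11.1) -> (19.4, 11.1)

(19.4, 11.1)


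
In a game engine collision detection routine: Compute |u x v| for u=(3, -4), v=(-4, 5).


|u x v| = |3*5 - (-4)*(-4)|
= |15 - 16| = 1

1


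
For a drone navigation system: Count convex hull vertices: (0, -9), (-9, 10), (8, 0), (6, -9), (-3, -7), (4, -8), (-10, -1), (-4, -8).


Convex hull vertices (CCW): (-10, -1), (-4, -8), (0, -9), (6, -9), (8, 0), (-9, 10)
Count = 6

6


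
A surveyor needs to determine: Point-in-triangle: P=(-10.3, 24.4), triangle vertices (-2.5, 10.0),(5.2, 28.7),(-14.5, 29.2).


Cross products: AB x AP = 256.74, BC x BP = 92.46, CA x CP = 23.04
All same sign? yes

Yes, inside


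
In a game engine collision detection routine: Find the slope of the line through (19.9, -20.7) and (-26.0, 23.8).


slope = (y2-y1)/(x2-x1) = (23.8-(-20.7))/((-26)-19.9) = 44.5/(-45.9) = -0.9695

-0.9695


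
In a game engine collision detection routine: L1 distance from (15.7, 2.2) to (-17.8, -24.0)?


|15.7-(-17.8)| + |2.2-(-24)| = 33.5 + 26.2 = 59.7

59.7


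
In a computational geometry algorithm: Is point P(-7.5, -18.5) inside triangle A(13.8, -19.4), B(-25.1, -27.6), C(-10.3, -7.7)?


Cross products: AB x AP = -209.67, BC x BP = -215.56, CA x CP = -227.52
All same sign? yes

Yes, inside


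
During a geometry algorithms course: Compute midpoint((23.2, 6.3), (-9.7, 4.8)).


M = ((23.2+(-9.7))/2, (6.3+4.8)/2)
= (6.75, 5.55)

(6.75, 5.55)


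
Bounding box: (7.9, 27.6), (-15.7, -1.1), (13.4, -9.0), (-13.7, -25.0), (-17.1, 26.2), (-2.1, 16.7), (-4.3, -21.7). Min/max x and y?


x range: [-17.1, 13.4]
y range: [-25, 27.6]
Bounding box: (-17.1,-25) to (13.4,27.6)

(-17.1,-25) to (13.4,27.6)


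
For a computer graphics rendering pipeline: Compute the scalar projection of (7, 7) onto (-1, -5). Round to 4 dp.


u.v = -42, |v| = sqrt(26) = 5.099
Scalar projection = u.v / |v| = -42 / sqrt(26) = -8.2369

-8.2369


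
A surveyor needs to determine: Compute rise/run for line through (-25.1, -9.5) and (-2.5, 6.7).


slope = (y2-y1)/(x2-x1) = (6.7-(-9.5))/((-2.5)-(-25.1)) = 16.2/22.6 = 0.7168

0.7168


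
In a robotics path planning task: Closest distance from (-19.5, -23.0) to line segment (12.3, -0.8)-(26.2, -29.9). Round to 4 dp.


Project P onto AB: t = 0.1962 (clamped to [0,1])
Closest point on segment: (15.0265, -6.508)
Distance: 38.2631

38.2631


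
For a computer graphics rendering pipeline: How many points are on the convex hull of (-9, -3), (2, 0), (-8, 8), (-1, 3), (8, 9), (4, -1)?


Convex hull vertices (CCW): (-9, -3), (4, -1), (8, 9), (-8, 8)
Count = 4

4


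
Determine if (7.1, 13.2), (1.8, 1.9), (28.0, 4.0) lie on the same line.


Cross product: (1.8-7.1)*(4-13.2) - (1.9-13.2)*(28-7.1)
= 284.93

No, not collinear


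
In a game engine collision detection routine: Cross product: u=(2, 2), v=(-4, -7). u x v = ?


u x v = u_x*v_y - u_y*v_x = 2*(-7) - 2*(-4)
= (-14) - (-8) = -6

-6


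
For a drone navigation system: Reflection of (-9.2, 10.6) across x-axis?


Reflection over x-axis: (x,y) -> (x,-y)
(-9.2, 10.6) -> (-9.2, -10.6)

(-9.2, -10.6)


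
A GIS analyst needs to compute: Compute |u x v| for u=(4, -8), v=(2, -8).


|u x v| = |4*(-8) - (-8)*2|
= |(-32) - (-16)| = 16

16


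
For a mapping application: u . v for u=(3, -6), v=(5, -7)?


u . v = u_x*v_x + u_y*v_y = 3*5 + (-6)*(-7)
= 15 + 42 = 57

57


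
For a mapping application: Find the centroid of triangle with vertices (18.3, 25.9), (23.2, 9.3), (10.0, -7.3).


Centroid = ((x_A+x_B+x_C)/3, (y_A+y_B+y_C)/3)
= ((18.3+23.2+10)/3, (25.9+9.3+(-7.3))/3)
= (17.1667, 9.3)

(17.1667, 9.3)


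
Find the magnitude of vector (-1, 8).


|u| = sqrt((-1)^2 + 8^2) = sqrt(65) = 8.0623

8.0623


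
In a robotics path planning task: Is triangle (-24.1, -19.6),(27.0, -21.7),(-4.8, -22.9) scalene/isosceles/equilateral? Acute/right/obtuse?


Side lengths squared: AB^2=2615.62, BC^2=1012.68, CA^2=383.38
Sorted: [383.38, 1012.68, 2615.62]
By sides: Scalene, By angles: Obtuse

Scalene, Obtuse


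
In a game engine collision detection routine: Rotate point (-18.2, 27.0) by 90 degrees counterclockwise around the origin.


90° CCW: (x,y) -> (-y, x)
(-18.2,27) -> (-27, -18.2)

(-27, -18.2)


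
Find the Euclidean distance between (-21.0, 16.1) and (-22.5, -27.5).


dx=-1.5, dy=-43.6
d^2 = (-1.5)^2 + (-43.6)^2 = 1903.21
d = sqrt(1903.21) = 43.6258

43.6258


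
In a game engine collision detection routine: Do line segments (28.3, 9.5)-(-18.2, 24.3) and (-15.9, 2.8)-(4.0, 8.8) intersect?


Cross products: d1=-131.87, d2=441.65, d3=965.71, d4=392.19
d1*d2 < 0 and d3*d4 < 0? no

No, they don't intersect


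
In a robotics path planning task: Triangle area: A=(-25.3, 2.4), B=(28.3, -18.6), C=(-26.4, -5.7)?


Area = |x_A(y_B-y_C) + x_B(y_C-y_A) + x_C(y_A-y_B)|/2
= |326.37 + (-229.23) + (-554.4)|/2
= 457.26/2 = 228.63

228.63


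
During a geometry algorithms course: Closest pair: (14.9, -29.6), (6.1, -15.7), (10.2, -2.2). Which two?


d(P0,P1) = 16.4514, d(P0,P2) = 27.8002, d(P1,P2) = 14.1089
Closest: P1 and P2

Closest pair: (6.1, -15.7) and (10.2, -2.2), distance = 14.1089


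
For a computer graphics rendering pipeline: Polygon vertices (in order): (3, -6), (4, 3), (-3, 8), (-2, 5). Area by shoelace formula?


Shoelace sum: (3*3 - 4*(-6)) + (4*8 - (-3)*3) + ((-3)*5 - (-2)*8) + ((-2)*(-6) - 3*5)
= 72
Area = |72|/2 = 36

36


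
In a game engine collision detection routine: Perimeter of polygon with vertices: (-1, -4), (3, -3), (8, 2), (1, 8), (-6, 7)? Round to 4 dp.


Sides: (-1, -4)->(3, -3): sqrt(17) = 4.123106, (3, -3)->(8, 2): sqrt(50) = 7.071068, (8, 2)->(1, 8): sqrt(85) = 9.219544, (1, 8)->(-6, 7): sqrt(50) = 7.071068, (-6, 7)->(-1, -4): sqrt(146) = 12.083046
Sum = 39.567832
Perimeter = 39.5678

39.5678


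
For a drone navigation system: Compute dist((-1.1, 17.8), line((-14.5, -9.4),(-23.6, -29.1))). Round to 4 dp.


|cross product| = 16.46
|line direction| = sqrt(470.9) = 21.7002
Distance = 16.46/sqrt(470.9) = 0.7585

0.7585


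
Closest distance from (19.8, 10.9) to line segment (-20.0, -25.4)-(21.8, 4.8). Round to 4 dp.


Project P onto AB: t = 1 (clamped to [0,1])
Closest point on segment: (21.8, 4.8)
Distance: 6.4195

6.4195


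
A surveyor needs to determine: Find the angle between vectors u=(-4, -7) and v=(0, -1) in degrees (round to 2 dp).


u.v = 7, |u| = sqrt(65) = 8.0623, |v| = sqrt(1) = 1
cos(theta) = u.v/(|u||v|) = 7/sqrt(65) = 0.868243
theta = acos(0.868243) = 29.74 degrees

29.74 degrees


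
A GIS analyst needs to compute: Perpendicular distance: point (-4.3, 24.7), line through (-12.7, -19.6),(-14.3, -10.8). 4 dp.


|cross product| = 144.8
|line direction| = sqrt(80) = 8.9443
Distance = 144.8/sqrt(80) = 16.1891

16.1891


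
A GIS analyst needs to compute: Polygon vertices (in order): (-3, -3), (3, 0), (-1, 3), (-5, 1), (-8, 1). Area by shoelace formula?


Shoelace sum: ((-3)*0 - 3*(-3)) + (3*3 - (-1)*0) + ((-1)*1 - (-5)*3) + ((-5)*1 - (-8)*1) + ((-8)*(-3) - (-3)*1)
= 62
Area = |62|/2 = 31

31


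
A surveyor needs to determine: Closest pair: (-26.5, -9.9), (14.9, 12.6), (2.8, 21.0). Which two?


d(P0,P1) = 47.1191, d(P0,P2) = 42.5829, d(P1,P2) = 14.7299
Closest: P1 and P2

Closest pair: (14.9, 12.6) and (2.8, 21.0), distance = 14.7299
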